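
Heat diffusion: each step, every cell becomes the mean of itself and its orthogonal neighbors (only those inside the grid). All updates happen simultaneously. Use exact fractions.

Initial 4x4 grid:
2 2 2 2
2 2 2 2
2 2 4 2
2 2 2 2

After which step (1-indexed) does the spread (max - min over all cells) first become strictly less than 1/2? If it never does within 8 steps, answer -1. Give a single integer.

Answer: 2

Derivation:
Step 1: max=5/2, min=2, spread=1/2
Step 2: max=61/25, min=2, spread=11/25
  -> spread < 1/2 first at step 2
Step 3: max=2767/1200, min=2, spread=367/1200
Step 4: max=12371/5400, min=613/300, spread=1337/5400
Step 5: max=365669/162000, min=18469/9000, spread=33227/162000
Step 6: max=10934327/4860000, min=112049/54000, spread=849917/4860000
Step 7: max=325314347/145800000, min=1688533/810000, spread=21378407/145800000
Step 8: max=9714462371/4374000000, min=509688343/243000000, spread=540072197/4374000000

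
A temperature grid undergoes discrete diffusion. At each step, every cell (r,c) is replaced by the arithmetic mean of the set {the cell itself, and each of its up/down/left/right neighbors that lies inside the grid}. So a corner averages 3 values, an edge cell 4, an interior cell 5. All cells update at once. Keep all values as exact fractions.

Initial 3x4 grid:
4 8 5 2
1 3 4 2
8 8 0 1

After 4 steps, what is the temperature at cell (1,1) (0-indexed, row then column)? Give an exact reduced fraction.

Step 1: cell (1,1) = 24/5
Step 2: cell (1,1) = 427/100
Step 3: cell (1,1) = 8751/2000
Step 4: cell (1,1) = 83239/20000
Full grid after step 4:
  291761/64800 929117/216000 265639/72000 142159/43200
  54779/12000 83239/20000 142403/40000 284207/96000
  18121/4050 447371/108000 120007/36000 124109/43200

Answer: 83239/20000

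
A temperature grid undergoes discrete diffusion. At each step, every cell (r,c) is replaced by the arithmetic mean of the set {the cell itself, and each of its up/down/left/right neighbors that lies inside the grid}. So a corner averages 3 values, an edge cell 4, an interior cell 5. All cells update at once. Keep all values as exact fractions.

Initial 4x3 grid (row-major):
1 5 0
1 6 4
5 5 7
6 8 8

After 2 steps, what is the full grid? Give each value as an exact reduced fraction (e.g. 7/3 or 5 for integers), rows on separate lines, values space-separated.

After step 1:
  7/3 3 3
  13/4 21/5 17/4
  17/4 31/5 6
  19/3 27/4 23/3
After step 2:
  103/36 47/15 41/12
  421/120 209/50 349/80
  601/120 137/25 1447/240
  52/9 539/80 245/36

Answer: 103/36 47/15 41/12
421/120 209/50 349/80
601/120 137/25 1447/240
52/9 539/80 245/36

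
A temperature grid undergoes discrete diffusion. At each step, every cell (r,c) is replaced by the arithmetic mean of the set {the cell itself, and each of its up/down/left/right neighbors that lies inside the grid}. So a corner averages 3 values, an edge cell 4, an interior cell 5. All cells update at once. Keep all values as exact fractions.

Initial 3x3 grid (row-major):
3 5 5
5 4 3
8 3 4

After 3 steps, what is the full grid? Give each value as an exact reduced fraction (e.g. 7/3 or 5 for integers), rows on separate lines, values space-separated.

After step 1:
  13/3 17/4 13/3
  5 4 4
  16/3 19/4 10/3
After step 2:
  163/36 203/48 151/36
  14/3 22/5 47/12
  181/36 209/48 145/36
After step 3:
  1933/432 12493/2880 1777/432
  419/90 647/150 2977/720
  2023/432 12823/2880 1771/432

Answer: 1933/432 12493/2880 1777/432
419/90 647/150 2977/720
2023/432 12823/2880 1771/432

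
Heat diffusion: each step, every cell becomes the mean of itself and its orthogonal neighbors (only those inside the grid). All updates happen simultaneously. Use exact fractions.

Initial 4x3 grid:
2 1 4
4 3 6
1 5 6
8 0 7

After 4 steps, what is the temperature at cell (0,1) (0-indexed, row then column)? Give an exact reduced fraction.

Step 1: cell (0,1) = 5/2
Step 2: cell (0,1) = 123/40
Step 3: cell (0,1) = 7481/2400
Step 4: cell (0,1) = 487579/144000
Full grid after step 4:
  197063/64800 487579/144000 58747/16200
  365383/108000 53419/15000 872641/216000
  130381/36000 736403/180000 919661/216000
  21479/5400 445663/108000 292523/64800

Answer: 487579/144000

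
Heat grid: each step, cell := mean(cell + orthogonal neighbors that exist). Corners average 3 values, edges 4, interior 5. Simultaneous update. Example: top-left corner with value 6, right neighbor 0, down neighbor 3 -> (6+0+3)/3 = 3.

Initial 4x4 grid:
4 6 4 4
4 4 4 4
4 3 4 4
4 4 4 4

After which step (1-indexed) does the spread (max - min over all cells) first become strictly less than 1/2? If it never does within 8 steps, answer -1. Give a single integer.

Answer: 3

Derivation:
Step 1: max=14/3, min=15/4, spread=11/12
Step 2: max=67/15, min=23/6, spread=19/30
Step 3: max=9367/2160, min=9281/2400, spread=10141/21600
  -> spread < 1/2 first at step 3
Step 4: max=55169/12960, min=42013/10800, spread=23767/64800
Step 5: max=8195023/1944000, min=8461937/2160000, spread=5792797/19440000
Step 6: max=243741193/58320000, min=255159881/64800000, spread=140973001/583200000
Step 7: max=7268610847/1749600000, min=7689120881/1944000000, spread=3484020541/17496000000
Step 8: max=43398975701/10497600000, min=231530057093/58320000000, spread=86178271213/524880000000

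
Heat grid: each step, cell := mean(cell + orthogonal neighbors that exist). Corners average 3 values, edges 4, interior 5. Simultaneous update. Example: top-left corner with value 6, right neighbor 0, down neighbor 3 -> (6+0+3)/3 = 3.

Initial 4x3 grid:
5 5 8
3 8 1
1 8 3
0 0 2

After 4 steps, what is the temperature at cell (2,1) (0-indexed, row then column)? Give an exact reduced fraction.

Answer: 6863/2000

Derivation:
Step 1: cell (2,1) = 4
Step 2: cell (2,1) = 18/5
Step 3: cell (2,1) = 1369/400
Step 4: cell (2,1) = 6863/2000
Full grid after step 4:
  30551/6480 139537/28800 63707/12960
  179713/43200 13127/3000 5959/1350
  141973/43200 6863/2000 38687/10800
  17333/6480 8833/3200 38261/12960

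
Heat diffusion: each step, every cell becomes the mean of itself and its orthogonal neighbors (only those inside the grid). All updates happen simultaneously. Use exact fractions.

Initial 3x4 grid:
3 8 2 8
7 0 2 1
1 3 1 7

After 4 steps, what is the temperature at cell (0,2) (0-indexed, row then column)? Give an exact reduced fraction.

Step 1: cell (0,2) = 5
Step 2: cell (0,2) = 787/240
Step 3: cell (0,2) = 28477/7200
Step 4: cell (0,2) = 758689/216000
Full grid after step 4:
  159733/43200 275723/72000 758689/216000 15127/4050
  3089041/864000 1146149/360000 309581/90000 1417523/432000
  392549/129600 21017/6750 25961/9000 69919/21600

Answer: 758689/216000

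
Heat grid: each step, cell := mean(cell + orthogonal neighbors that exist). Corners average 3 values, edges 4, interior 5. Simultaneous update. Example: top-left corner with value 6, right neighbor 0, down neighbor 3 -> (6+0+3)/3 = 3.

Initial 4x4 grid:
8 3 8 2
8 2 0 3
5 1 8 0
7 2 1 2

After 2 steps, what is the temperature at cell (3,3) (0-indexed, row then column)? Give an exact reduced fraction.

Answer: 5/2

Derivation:
Step 1: cell (3,3) = 1
Step 2: cell (3,3) = 5/2
Full grid after step 2:
  52/9 529/120 511/120 53/18
  151/30 108/25 27/10 391/120
  289/60 82/25 163/50 15/8
  38/9 107/30 9/4 5/2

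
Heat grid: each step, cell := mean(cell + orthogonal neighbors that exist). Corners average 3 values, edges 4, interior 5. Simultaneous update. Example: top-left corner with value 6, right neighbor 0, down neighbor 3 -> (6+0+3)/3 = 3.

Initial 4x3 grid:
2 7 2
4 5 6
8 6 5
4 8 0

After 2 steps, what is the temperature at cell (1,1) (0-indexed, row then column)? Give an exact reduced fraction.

Step 1: cell (1,1) = 28/5
Step 2: cell (1,1) = 101/20
Full grid after step 2:
  157/36 71/15 9/2
  1211/240 101/20 387/80
  1399/240 21/4 1169/240
  50/9 219/40 157/36

Answer: 101/20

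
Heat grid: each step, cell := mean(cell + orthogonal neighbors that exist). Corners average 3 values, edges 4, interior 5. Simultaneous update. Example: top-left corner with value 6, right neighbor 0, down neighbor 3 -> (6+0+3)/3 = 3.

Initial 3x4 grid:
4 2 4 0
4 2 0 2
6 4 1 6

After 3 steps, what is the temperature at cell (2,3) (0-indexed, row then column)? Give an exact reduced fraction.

Answer: 449/180

Derivation:
Step 1: cell (2,3) = 3
Step 2: cell (2,3) = 31/12
Step 3: cell (2,3) = 449/180
Full grid after step 3:
  3457/1080 9871/3600 2567/1200 733/360
  1043/300 2881/1000 2391/1000 653/300
  1951/540 5773/1800 133/50 449/180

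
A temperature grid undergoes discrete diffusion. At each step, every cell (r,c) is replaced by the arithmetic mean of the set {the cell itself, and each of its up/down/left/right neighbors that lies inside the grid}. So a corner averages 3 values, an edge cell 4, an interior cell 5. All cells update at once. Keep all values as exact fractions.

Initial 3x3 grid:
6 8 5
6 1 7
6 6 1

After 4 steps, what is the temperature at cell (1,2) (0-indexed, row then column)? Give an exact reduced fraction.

Answer: 2150377/432000

Derivation:
Step 1: cell (1,2) = 7/2
Step 2: cell (1,2) = 613/120
Step 3: cell (1,2) = 33341/7200
Step 4: cell (1,2) = 2150377/432000
Full grid after step 4:
  695237/129600 1167251/216000 329581/64800
  4589629/864000 594041/120000 2150377/432000
  212729/43200 2112377/432000 9308/2025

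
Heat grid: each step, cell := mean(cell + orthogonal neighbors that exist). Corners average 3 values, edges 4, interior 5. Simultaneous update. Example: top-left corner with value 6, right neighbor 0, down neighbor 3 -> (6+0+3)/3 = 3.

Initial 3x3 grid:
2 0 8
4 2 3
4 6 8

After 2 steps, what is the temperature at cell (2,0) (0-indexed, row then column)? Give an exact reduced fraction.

Answer: 38/9

Derivation:
Step 1: cell (2,0) = 14/3
Step 2: cell (2,0) = 38/9
Full grid after step 2:
  8/3 35/12 143/36
  19/6 77/20 211/48
  38/9 55/12 191/36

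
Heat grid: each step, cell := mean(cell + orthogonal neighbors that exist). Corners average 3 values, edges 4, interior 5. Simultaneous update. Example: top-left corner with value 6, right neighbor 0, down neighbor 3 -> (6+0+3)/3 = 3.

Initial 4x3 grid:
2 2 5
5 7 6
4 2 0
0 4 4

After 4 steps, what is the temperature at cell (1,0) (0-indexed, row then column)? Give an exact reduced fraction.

Answer: 262277/72000

Derivation:
Step 1: cell (1,0) = 9/2
Step 2: cell (1,0) = 293/80
Step 3: cell (1,0) = 2997/800
Step 4: cell (1,0) = 262277/72000
Full grid after step 4:
  27857/7200 212699/54000 130819/32400
  262277/72000 682343/180000 51341/13500
  716131/216000 149267/45000 46141/13500
  96989/32400 1309417/432000 197953/64800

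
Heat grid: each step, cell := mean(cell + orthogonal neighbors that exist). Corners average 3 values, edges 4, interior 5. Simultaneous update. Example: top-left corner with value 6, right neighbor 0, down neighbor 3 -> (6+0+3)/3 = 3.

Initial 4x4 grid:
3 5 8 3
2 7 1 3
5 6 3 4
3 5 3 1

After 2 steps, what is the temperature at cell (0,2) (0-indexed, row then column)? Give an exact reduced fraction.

Step 1: cell (0,2) = 17/4
Step 2: cell (0,2) = 143/30
Full grid after step 2:
  40/9 263/60 143/30 35/9
  947/240 119/25 19/5 437/120
  1067/240 421/100 15/4 347/120
  151/36 1007/240 799/240 101/36

Answer: 143/30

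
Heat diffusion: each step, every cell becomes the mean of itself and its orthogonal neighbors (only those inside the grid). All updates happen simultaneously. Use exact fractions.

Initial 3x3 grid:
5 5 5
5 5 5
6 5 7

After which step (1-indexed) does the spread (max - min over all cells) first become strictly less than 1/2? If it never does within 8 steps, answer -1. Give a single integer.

Answer: 3

Derivation:
Step 1: max=23/4, min=5, spread=3/4
Step 2: max=203/36, min=5, spread=23/36
Step 3: max=2357/432, min=731/144, spread=41/108
  -> spread < 1/2 first at step 3
Step 4: max=140491/25920, min=12361/2400, spread=34961/129600
Step 5: max=8341397/1555200, min=2683099/518400, spread=2921/15552
Step 6: max=498390859/93312000, min=162028453/31104000, spread=24611/186624
Step 7: max=29775071573/5598720000, min=361194433/69120000, spread=207329/2239488
Step 8: max=1782311880331/335923200000, min=586826314277/111974400000, spread=1746635/26873856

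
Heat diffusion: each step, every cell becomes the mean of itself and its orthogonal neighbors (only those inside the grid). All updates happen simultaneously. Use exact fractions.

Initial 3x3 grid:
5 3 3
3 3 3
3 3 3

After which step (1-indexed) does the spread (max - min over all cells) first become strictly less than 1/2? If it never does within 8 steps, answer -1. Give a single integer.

Answer: 3

Derivation:
Step 1: max=11/3, min=3, spread=2/3
Step 2: max=32/9, min=3, spread=5/9
Step 3: max=365/108, min=3, spread=41/108
  -> spread < 1/2 first at step 3
Step 4: max=21571/6480, min=551/180, spread=347/1296
Step 5: max=1273337/388800, min=5557/1800, spread=2921/15552
Step 6: max=75812539/23328000, min=673483/216000, spread=24611/186624
Step 7: max=4517762033/1399680000, min=15236741/4860000, spread=207329/2239488
Step 8: max=269972352451/83980800000, min=816401599/259200000, spread=1746635/26873856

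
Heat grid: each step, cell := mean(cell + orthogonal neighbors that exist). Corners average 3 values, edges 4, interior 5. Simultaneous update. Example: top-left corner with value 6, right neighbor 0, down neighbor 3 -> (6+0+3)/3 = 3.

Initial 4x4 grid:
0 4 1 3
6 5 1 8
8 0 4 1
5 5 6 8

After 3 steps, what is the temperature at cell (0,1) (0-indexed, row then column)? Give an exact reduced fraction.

Answer: 23789/7200

Derivation:
Step 1: cell (0,1) = 5/2
Step 2: cell (0,1) = 677/240
Step 3: cell (0,1) = 23789/7200
Full grid after step 3:
  7457/2160 23789/7200 2421/800 2491/720
  14617/3600 20747/6000 7297/2000 4259/1200
  353/80 349/80 309/80 5311/1200
  3583/720 2159/480 11387/2400 3263/720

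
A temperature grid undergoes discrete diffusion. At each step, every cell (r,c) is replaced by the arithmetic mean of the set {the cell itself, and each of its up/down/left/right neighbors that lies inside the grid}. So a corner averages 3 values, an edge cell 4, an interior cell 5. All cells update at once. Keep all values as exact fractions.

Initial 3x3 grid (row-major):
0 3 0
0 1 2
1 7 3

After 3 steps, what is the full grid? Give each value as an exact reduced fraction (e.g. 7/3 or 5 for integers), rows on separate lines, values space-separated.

Answer: 491/360 2479/1800 1943/1080
11341/7200 1573/750 15091/7200
2453/1080 2177/900 1001/360

Derivation:
After step 1:
  1 1 5/3
  1/2 13/5 3/2
  8/3 3 4
After step 2:
  5/6 47/30 25/18
  203/120 43/25 293/120
  37/18 46/15 17/6
After step 3:
  491/360 2479/1800 1943/1080
  11341/7200 1573/750 15091/7200
  2453/1080 2177/900 1001/360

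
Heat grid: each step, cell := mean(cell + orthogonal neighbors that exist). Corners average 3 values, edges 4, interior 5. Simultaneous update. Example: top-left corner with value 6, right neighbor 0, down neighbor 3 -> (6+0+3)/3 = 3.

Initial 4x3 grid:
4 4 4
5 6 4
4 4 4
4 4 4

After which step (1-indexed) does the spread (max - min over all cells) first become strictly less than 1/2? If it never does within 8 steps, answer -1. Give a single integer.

Answer: 3

Derivation:
Step 1: max=19/4, min=4, spread=3/4
Step 2: max=91/20, min=4, spread=11/20
Step 3: max=403/90, min=493/120, spread=133/360
  -> spread < 1/2 first at step 3
Step 4: max=57787/12960, min=2977/720, spread=4201/12960
Step 5: max=687517/155520, min=10033/2400, spread=186893/777600
Step 6: max=205529899/46656000, min=5443879/1296000, spread=1910051/9331200
Step 7: max=12272706641/2799360000, min=328397461/77760000, spread=90079609/559872000
Step 8: max=734120742979/167961600000, min=6589948813/1555200000, spread=896250847/6718464000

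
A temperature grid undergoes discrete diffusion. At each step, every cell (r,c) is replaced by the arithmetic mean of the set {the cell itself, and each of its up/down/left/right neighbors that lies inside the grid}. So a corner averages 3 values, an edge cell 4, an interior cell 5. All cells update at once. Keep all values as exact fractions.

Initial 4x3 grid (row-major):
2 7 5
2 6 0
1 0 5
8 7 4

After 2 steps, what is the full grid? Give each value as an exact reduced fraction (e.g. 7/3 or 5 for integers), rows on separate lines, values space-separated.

Answer: 137/36 47/12 13/3
73/24 371/100 53/16
439/120 331/100 923/240
77/18 1153/240 37/9

Derivation:
After step 1:
  11/3 5 4
  11/4 3 4
  11/4 19/5 9/4
  16/3 19/4 16/3
After step 2:
  137/36 47/12 13/3
  73/24 371/100 53/16
  439/120 331/100 923/240
  77/18 1153/240 37/9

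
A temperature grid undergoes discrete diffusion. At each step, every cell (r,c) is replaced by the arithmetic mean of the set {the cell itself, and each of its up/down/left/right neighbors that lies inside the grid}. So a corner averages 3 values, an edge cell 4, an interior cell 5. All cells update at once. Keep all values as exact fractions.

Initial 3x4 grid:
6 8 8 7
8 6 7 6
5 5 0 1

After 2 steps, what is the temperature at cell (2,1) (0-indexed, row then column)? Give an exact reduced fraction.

Step 1: cell (2,1) = 4
Step 2: cell (2,1) = 401/80
Full grid after step 2:
  247/36 859/120 269/40 79/12
  1583/240 589/100 141/25 1199/240
  65/12 401/80 899/240 65/18

Answer: 401/80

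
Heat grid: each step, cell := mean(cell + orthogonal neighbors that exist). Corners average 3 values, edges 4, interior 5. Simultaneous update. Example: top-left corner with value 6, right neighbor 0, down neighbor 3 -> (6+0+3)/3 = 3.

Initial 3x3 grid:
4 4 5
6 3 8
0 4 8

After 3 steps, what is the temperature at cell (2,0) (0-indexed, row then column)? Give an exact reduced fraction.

Step 1: cell (2,0) = 10/3
Step 2: cell (2,0) = 31/9
Step 3: cell (2,0) = 439/108
Full grid after step 3:
  1853/432 3317/720 143/27
  3811/960 1429/300 3767/720
  439/108 4321/960 2303/432

Answer: 439/108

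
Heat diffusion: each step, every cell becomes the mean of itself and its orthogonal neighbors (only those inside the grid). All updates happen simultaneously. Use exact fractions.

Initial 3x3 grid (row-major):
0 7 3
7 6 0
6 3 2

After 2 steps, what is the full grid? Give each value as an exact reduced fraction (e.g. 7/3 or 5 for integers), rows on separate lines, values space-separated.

After step 1:
  14/3 4 10/3
  19/4 23/5 11/4
  16/3 17/4 5/3
After step 2:
  161/36 83/20 121/36
  387/80 407/100 247/80
  43/9 317/80 26/9

Answer: 161/36 83/20 121/36
387/80 407/100 247/80
43/9 317/80 26/9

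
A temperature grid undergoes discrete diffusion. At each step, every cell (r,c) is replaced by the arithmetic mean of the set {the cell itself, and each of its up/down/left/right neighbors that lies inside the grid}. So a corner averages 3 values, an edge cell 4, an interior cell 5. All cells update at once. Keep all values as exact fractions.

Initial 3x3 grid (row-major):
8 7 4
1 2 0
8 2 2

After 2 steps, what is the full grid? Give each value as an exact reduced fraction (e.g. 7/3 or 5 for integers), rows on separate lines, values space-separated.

Answer: 46/9 333/80 131/36
323/80 179/50 47/20
143/36 109/40 41/18

Derivation:
After step 1:
  16/3 21/4 11/3
  19/4 12/5 2
  11/3 7/2 4/3
After step 2:
  46/9 333/80 131/36
  323/80 179/50 47/20
  143/36 109/40 41/18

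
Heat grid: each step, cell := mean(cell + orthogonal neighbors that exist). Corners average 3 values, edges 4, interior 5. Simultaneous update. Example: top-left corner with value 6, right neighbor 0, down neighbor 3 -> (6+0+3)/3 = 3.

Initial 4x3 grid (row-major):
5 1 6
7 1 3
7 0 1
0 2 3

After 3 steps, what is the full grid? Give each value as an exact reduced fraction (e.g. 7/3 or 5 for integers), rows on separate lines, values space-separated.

Answer: 8159/2160 49517/14400 6479/2160
13093/3600 18043/6000 2467/900
3611/1200 5221/2000 431/200
1949/720 3433/1600 1429/720

Derivation:
After step 1:
  13/3 13/4 10/3
  5 12/5 11/4
  7/2 11/5 7/4
  3 5/4 2
After step 2:
  151/36 799/240 28/9
  457/120 78/25 307/120
  137/40 111/50 87/40
  31/12 169/80 5/3
After step 3:
  8159/2160 49517/14400 6479/2160
  13093/3600 18043/6000 2467/900
  3611/1200 5221/2000 431/200
  1949/720 3433/1600 1429/720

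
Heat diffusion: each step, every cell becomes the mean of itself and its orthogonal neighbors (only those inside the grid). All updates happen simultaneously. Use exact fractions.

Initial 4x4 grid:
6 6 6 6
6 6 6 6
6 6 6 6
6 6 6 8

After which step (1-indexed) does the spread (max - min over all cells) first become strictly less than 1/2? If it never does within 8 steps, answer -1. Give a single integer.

Step 1: max=20/3, min=6, spread=2/3
Step 2: max=59/9, min=6, spread=5/9
Step 3: max=689/108, min=6, spread=41/108
  -> spread < 1/2 first at step 3
Step 4: max=20483/3240, min=6, spread=1043/3240
Step 5: max=608753/97200, min=6, spread=25553/97200
Step 6: max=18167459/2916000, min=54079/9000, spread=645863/2916000
Step 7: max=542521691/87480000, min=360971/60000, spread=16225973/87480000
Step 8: max=16223877983/2624400000, min=162701/27000, spread=409340783/2624400000

Answer: 3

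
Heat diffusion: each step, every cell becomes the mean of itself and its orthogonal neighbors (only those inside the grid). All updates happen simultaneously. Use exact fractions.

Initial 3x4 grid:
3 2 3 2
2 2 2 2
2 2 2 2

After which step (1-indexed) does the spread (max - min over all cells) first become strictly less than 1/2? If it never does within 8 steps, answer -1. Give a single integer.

Step 1: max=5/2, min=2, spread=1/2
Step 2: max=85/36, min=2, spread=13/36
  -> spread < 1/2 first at step 2
Step 3: max=16457/7200, min=407/200, spread=361/1440
Step 4: max=291169/129600, min=11161/5400, spread=4661/25920
Step 5: max=14358863/6480000, min=4516621/2160000, spread=809/6480
Step 6: max=1027210399/466560000, min=40915301/19440000, spread=1809727/18662400
Step 7: max=61231647941/27993600000, min=308800573/145800000, spread=77677517/1119744000
Step 8: max=3661130394319/1679616000000, min=24787066451/11664000000, spread=734342603/13436928000

Answer: 2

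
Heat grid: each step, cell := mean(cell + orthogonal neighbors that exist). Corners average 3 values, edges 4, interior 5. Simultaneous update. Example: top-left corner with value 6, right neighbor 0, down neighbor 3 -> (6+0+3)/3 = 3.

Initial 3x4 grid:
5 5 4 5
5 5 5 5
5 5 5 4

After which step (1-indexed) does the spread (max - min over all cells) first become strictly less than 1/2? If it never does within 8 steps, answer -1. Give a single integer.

Answer: 1

Derivation:
Step 1: max=5, min=14/3, spread=1/3
  -> spread < 1/2 first at step 1
Step 2: max=5, min=1133/240, spread=67/240
Step 3: max=239/48, min=10213/2160, spread=271/1080
Step 4: max=11879/2400, min=616001/129600, spread=5093/25920
Step 5: max=1065389/216000, min=37068499/7776000, spread=257101/1555200
Step 6: max=31852033/6480000, min=2231146001/466560000, spread=497603/3732480
Step 7: max=317753887/64800000, min=134173962859/27993600000, spread=123828653/1119744000
Step 8: max=28537704587/5832000000, min=8066938115681/1679616000000, spread=1215366443/13436928000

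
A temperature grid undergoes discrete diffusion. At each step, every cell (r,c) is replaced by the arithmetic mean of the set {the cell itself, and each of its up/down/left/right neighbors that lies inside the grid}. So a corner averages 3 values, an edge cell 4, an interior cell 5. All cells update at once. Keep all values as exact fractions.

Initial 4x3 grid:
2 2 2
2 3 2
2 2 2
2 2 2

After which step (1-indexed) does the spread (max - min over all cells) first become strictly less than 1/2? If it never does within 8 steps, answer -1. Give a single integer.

Answer: 1

Derivation:
Step 1: max=9/4, min=2, spread=1/4
  -> spread < 1/2 first at step 1
Step 2: max=223/100, min=2, spread=23/100
Step 3: max=10411/4800, min=813/400, spread=131/960
Step 4: max=92951/43200, min=14791/7200, spread=841/8640
Step 5: max=37102051/17280000, min=2973373/1440000, spread=56863/691200
Step 6: max=332574341/155520000, min=26909543/12960000, spread=386393/6220800
Step 7: max=132809723131/62208000000, min=10788358813/5184000000, spread=26795339/497664000
Step 8: max=7948775714129/3732480000000, min=649166149667/311040000000, spread=254051069/5971968000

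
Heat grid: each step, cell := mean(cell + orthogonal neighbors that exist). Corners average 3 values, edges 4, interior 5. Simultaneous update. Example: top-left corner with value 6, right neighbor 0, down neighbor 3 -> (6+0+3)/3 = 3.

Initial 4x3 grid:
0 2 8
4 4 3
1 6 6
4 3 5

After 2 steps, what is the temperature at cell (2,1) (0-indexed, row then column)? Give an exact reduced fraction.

Answer: 421/100

Derivation:
Step 1: cell (2,1) = 4
Step 2: cell (2,1) = 421/100
Full grid after step 2:
  31/12 409/120 157/36
  59/20 94/25 1103/240
  19/6 421/100 227/48
  131/36 95/24 85/18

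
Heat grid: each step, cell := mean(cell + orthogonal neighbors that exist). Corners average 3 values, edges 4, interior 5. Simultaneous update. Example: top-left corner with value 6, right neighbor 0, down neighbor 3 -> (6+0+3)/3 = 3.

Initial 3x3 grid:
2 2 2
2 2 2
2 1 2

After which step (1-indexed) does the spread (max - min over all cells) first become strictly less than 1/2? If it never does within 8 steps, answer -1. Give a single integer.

Answer: 1

Derivation:
Step 1: max=2, min=5/3, spread=1/3
  -> spread < 1/2 first at step 1
Step 2: max=2, min=413/240, spread=67/240
Step 3: max=393/200, min=3883/2160, spread=1807/10800
Step 4: max=10439/5400, min=1570037/864000, spread=33401/288000
Step 5: max=1036609/540000, min=14322067/7776000, spread=3025513/38880000
Step 6: max=54844051/28800000, min=5755873133/3110400000, spread=53531/995328
Step 7: max=14760883949/7776000000, min=347215074151/186624000000, spread=450953/11943936
Step 8: max=1765231389481/933120000000, min=20885976439397/11197440000000, spread=3799043/143327232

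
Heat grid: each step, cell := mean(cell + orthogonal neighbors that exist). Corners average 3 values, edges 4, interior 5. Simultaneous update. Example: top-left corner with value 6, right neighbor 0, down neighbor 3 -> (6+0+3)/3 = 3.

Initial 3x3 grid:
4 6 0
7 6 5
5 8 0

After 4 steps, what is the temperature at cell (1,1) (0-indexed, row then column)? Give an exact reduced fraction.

Answer: 432703/90000

Derivation:
Step 1: cell (1,1) = 32/5
Step 2: cell (1,1) = 117/25
Step 3: cell (1,1) = 7649/1500
Step 4: cell (1,1) = 432703/90000
Full grid after step 4:
  329239/64800 518797/108000 555653/129600
  2327563/432000 432703/90000 432389/96000
  693503/129600 1467667/288000 294539/64800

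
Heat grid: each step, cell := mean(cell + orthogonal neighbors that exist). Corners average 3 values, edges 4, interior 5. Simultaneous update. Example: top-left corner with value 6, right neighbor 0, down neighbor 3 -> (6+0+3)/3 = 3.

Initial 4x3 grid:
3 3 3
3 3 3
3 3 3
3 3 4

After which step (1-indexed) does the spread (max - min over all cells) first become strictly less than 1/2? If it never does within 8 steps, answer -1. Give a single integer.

Answer: 1

Derivation:
Step 1: max=10/3, min=3, spread=1/3
  -> spread < 1/2 first at step 1
Step 2: max=59/18, min=3, spread=5/18
Step 3: max=689/216, min=3, spread=41/216
Step 4: max=81977/25920, min=3, spread=4217/25920
Step 5: max=4874749/1555200, min=21679/7200, spread=38417/311040
Step 6: max=291136211/93312000, min=434597/144000, spread=1903471/18662400
Step 7: max=17397149089/5598720000, min=13075759/4320000, spread=18038617/223948800
Step 8: max=1041037782851/335923200000, min=1179326759/388800000, spread=883978523/13436928000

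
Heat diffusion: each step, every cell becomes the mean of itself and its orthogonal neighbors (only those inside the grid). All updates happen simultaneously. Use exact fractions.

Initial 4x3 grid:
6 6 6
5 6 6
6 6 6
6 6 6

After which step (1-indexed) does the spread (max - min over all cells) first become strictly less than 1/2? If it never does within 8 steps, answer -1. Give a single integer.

Answer: 1

Derivation:
Step 1: max=6, min=17/3, spread=1/3
  -> spread < 1/2 first at step 1
Step 2: max=6, min=689/120, spread=31/120
Step 3: max=6, min=6269/1080, spread=211/1080
Step 4: max=10753/1800, min=631103/108000, spread=14077/108000
Step 5: max=644317/108000, min=5691593/972000, spread=5363/48600
Step 6: max=357131/60000, min=171219191/29160000, spread=93859/1166400
Step 7: max=577863533/97200000, min=10287325519/1749600000, spread=4568723/69984000
Step 8: max=17314381111/2916000000, min=618075564371/104976000000, spread=8387449/167961600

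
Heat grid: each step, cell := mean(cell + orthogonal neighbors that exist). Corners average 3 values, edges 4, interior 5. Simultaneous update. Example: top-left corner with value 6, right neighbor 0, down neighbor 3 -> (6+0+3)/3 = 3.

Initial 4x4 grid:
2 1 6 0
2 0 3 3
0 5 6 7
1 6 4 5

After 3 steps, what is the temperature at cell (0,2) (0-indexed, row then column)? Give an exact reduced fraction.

Answer: 6731/2400

Derivation:
Step 1: cell (0,2) = 5/2
Step 2: cell (0,2) = 227/80
Step 3: cell (0,2) = 6731/2400
Full grid after step 3:
  3967/2160 16417/7200 6731/2400 2287/720
  3613/1800 15589/6000 1353/400 1471/400
  4499/1800 19487/6000 24881/6000 3287/720
  6269/2160 26531/7200 6631/1440 2143/432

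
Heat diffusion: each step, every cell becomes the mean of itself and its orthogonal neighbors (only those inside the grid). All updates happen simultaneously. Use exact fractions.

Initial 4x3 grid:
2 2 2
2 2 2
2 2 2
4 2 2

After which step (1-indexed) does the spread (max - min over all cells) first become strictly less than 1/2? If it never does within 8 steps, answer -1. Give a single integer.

Step 1: max=8/3, min=2, spread=2/3
Step 2: max=23/9, min=2, spread=5/9
Step 3: max=257/108, min=2, spread=41/108
  -> spread < 1/2 first at step 3
Step 4: max=30137/12960, min=2, spread=4217/12960
Step 5: max=1764349/777600, min=7279/3600, spread=38417/155520
Step 6: max=104512211/46656000, min=146597/72000, spread=1903471/9331200
Step 7: max=6199709089/2799360000, min=4435759/2160000, spread=18038617/111974400
Step 8: max=369191382851/167961600000, min=401726759/194400000, spread=883978523/6718464000

Answer: 3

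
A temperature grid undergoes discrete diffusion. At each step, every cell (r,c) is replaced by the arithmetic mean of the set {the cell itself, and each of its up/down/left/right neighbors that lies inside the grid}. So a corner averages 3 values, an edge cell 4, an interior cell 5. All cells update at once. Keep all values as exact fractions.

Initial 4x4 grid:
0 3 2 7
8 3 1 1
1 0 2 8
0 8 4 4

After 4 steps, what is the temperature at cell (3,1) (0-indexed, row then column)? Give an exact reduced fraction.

Answer: 923/288

Derivation:
Step 1: cell (3,1) = 3
Step 2: cell (3,1) = 133/40
Step 3: cell (3,1) = 3853/1200
Step 4: cell (3,1) = 923/288
Full grid after step 4:
  91613/32400 627817/216000 25697/8640 210263/64800
  617317/216000 256439/90000 568181/180000 7217/2160
  8263/2880 60959/20000 301879/90000 200903/54000
  21557/7200 923/288 393181/108000 126373/32400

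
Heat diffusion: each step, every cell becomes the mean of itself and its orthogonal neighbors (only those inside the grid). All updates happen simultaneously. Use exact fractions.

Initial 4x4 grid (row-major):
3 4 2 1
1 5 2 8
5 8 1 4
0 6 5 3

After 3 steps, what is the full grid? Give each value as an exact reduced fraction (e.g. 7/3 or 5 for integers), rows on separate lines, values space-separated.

Answer: 1403/432 24301/7200 23581/7200 3683/1080
3257/900 21853/6000 11111/3000 25981/7200
35/9 12269/3000 7961/2000 9407/2400
877/216 599/144 4921/1200 575/144

Derivation:
After step 1:
  8/3 7/2 9/4 11/3
  7/2 4 18/5 15/4
  7/2 5 4 4
  11/3 19/4 15/4 4
After step 2:
  29/9 149/48 781/240 29/9
  41/12 98/25 88/25 901/240
  47/12 17/4 407/100 63/16
  143/36 103/24 33/8 47/12
After step 3:
  1403/432 24301/7200 23581/7200 3683/1080
  3257/900 21853/6000 11111/3000 25981/7200
  35/9 12269/3000 7961/2000 9407/2400
  877/216 599/144 4921/1200 575/144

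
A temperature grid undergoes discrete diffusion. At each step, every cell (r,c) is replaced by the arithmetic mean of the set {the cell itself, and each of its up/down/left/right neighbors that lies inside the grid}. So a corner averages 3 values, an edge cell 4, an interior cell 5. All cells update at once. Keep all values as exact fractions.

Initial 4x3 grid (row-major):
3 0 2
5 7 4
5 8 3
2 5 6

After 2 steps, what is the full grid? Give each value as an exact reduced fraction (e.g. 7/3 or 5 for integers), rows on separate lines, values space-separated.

After step 1:
  8/3 3 2
  5 24/5 4
  5 28/5 21/4
  4 21/4 14/3
After step 2:
  32/9 187/60 3
  131/30 112/25 321/80
  49/10 259/50 1171/240
  19/4 1171/240 91/18

Answer: 32/9 187/60 3
131/30 112/25 321/80
49/10 259/50 1171/240
19/4 1171/240 91/18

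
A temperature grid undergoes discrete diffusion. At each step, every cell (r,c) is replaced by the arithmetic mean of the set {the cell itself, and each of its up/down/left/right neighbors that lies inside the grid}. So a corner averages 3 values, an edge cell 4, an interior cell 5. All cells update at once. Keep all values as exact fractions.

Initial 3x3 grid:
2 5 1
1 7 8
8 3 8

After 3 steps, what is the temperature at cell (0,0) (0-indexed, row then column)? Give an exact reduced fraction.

Step 1: cell (0,0) = 8/3
Step 2: cell (0,0) = 131/36
Step 3: cell (0,0) = 8353/2160
Full grid after step 3:
  8353/2160 63091/14400 10243/2160
  31933/7200 28717/6000 6493/1200
  24/5 39233/7200 6169/1080

Answer: 8353/2160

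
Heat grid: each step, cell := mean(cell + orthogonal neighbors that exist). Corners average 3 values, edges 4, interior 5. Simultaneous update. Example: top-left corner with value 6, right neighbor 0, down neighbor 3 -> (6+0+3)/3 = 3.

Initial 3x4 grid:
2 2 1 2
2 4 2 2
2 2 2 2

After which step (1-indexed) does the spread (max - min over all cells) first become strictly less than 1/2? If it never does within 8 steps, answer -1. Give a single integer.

Step 1: max=5/2, min=5/3, spread=5/6
Step 2: max=237/100, min=65/36, spread=127/225
Step 3: max=5507/2400, min=1033/540, spread=8243/21600
  -> spread < 1/2 first at step 3
Step 4: max=49187/21600, min=31639/16200, spread=4201/12960
Step 5: max=2905903/1296000, min=1945811/972000, spread=186893/777600
Step 6: max=173336117/77760000, min=118064269/58320000, spread=1910051/9331200
Step 7: max=10306428703/4665600000, min=7166823971/3499200000, spread=90079609/559872000
Step 8: max=614812663277/279936000000, min=433101658489/209952000000, spread=896250847/6718464000

Answer: 3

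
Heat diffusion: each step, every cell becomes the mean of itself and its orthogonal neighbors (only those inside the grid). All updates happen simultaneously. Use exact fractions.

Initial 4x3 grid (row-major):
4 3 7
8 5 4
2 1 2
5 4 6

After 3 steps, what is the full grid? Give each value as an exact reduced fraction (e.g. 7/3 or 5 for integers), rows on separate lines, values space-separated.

After step 1:
  5 19/4 14/3
  19/4 21/5 9/2
  4 14/5 13/4
  11/3 4 4
After step 2:
  29/6 1117/240 167/36
  359/80 21/5 997/240
  913/240 73/20 291/80
  35/9 217/60 15/4
After step 3:
  559/120 2639/576 4841/1080
  693/160 203/48 5987/1440
  5699/1440 2269/600 1823/480
  8143/2160 2683/720 2641/720

Answer: 559/120 2639/576 4841/1080
693/160 203/48 5987/1440
5699/1440 2269/600 1823/480
8143/2160 2683/720 2641/720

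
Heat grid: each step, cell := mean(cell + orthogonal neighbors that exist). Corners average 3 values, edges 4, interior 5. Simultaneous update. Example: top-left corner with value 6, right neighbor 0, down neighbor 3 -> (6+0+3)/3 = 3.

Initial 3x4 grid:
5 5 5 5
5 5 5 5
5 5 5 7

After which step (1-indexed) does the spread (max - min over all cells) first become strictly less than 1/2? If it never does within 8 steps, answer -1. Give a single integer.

Step 1: max=17/3, min=5, spread=2/3
Step 2: max=50/9, min=5, spread=5/9
Step 3: max=581/108, min=5, spread=41/108
  -> spread < 1/2 first at step 3
Step 4: max=69017/12960, min=5, spread=4217/12960
Step 5: max=4097149/777600, min=18079/3600, spread=38417/155520
Step 6: max=244480211/46656000, min=362597/72000, spread=1903471/9331200
Step 7: max=14597789089/2799360000, min=10915759/2160000, spread=18038617/111974400
Step 8: max=873076182851/167961600000, min=984926759/194400000, spread=883978523/6718464000

Answer: 3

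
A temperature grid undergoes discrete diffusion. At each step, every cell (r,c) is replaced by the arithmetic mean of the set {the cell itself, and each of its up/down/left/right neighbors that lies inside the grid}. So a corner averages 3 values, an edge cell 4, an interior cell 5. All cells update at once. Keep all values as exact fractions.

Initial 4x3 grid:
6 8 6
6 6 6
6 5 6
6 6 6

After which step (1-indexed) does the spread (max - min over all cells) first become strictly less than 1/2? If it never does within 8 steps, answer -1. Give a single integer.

Step 1: max=20/3, min=23/4, spread=11/12
Step 2: max=781/120, min=35/6, spread=27/40
Step 3: max=13717/2160, min=5617/960, spread=863/1728
  -> spread < 1/2 first at step 3
Step 4: max=544337/86400, min=338579/57600, spread=72937/172800
Step 5: max=32388091/5184000, min=20393689/3456000, spread=719023/2073600
Step 6: max=1933323449/311040000, min=1228533131/207360000, spread=36209501/124416000
Step 7: max=115482656611/18662400000, min=73987652449/12441600000, spread=72018847/298598400
Step 8: max=6905448239249/1119744000000, min=4453300049891/746496000000, spread=18039853153/89579520000

Answer: 3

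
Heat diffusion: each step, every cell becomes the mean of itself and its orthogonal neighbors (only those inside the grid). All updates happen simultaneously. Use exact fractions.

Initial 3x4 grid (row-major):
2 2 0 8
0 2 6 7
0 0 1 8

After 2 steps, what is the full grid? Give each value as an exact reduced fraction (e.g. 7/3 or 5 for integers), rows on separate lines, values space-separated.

Answer: 23/18 53/24 137/40 65/12
13/12 169/100 101/25 1247/240
7/12 13/8 391/120 49/9

Derivation:
After step 1:
  4/3 3/2 4 5
  1 2 16/5 29/4
  0 3/4 15/4 16/3
After step 2:
  23/18 53/24 137/40 65/12
  13/12 169/100 101/25 1247/240
  7/12 13/8 391/120 49/9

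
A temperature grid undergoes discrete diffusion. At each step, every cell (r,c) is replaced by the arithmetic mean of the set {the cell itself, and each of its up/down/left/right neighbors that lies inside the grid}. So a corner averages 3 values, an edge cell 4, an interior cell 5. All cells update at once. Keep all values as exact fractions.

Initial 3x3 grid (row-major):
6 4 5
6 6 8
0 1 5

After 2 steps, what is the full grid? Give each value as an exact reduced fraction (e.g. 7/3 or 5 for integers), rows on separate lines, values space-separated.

Answer: 181/36 85/16 203/36
103/24 19/4 16/3
59/18 15/4 41/9

Derivation:
After step 1:
  16/3 21/4 17/3
  9/2 5 6
  7/3 3 14/3
After step 2:
  181/36 85/16 203/36
  103/24 19/4 16/3
  59/18 15/4 41/9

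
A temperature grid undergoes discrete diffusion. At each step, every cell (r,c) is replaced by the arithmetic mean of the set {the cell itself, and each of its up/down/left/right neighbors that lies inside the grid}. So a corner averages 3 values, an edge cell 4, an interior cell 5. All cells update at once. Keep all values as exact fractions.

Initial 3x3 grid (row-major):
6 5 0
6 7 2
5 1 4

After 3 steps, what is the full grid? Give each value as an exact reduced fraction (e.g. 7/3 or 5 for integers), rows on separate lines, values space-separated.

Answer: 5231/1080 3473/800 7607/2160
17591/3600 1523/375 50789/14400
1073/240 58189/14400 3601/1080

Derivation:
After step 1:
  17/3 9/2 7/3
  6 21/5 13/4
  4 17/4 7/3
After step 2:
  97/18 167/40 121/36
  149/30 111/25 727/240
  19/4 887/240 59/18
After step 3:
  5231/1080 3473/800 7607/2160
  17591/3600 1523/375 50789/14400
  1073/240 58189/14400 3601/1080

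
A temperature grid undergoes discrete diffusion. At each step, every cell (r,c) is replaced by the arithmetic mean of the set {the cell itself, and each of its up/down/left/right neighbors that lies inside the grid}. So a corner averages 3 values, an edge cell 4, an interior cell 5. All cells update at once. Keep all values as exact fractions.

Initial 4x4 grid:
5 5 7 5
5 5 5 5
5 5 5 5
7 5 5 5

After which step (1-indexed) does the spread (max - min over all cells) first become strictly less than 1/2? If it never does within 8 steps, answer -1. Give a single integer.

Step 1: max=17/3, min=5, spread=2/3
Step 2: max=50/9, min=5, spread=5/9
Step 3: max=2911/540, min=121/24, spread=377/1080
  -> spread < 1/2 first at step 3
Step 4: max=17243/3240, min=6101/1200, spread=7703/32400
Step 5: max=2568643/486000, min=552301/108000, spread=166577/972000
Step 6: max=76670347/14580000, min=16653071/3240000, spread=692611/5832000
Step 7: max=2294432281/437400000, min=11139601/2160000, spread=77326157/874800000
Step 8: max=114576732959/21870000000, min=15079488103/2916000000, spread=2961144373/43740000000

Answer: 3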